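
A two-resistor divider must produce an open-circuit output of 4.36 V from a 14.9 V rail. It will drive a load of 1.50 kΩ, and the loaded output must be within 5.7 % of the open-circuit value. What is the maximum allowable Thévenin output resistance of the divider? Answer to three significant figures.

Loading drop = R_th/(R_th + R_L) ≤ 0.0570, so R_th ≤ R_L · ε/(1−ε) = 1.50 kΩ × 0.0570/0.9430 = 90.7 Ω.
(Any R1, R2 with R2/(R1+R2) = 0.293 and R1‖R2 ≤ 90.7 Ω will meet the spec.)

R_th ≤ 90.7 Ω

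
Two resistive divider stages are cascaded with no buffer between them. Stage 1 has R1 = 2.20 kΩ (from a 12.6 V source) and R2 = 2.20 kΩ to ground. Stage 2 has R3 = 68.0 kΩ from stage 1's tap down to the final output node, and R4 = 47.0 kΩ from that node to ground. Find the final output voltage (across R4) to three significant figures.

V_out ≈ 2.55 V

Stage 2 presents R3+R4 = 115.0 kΩ as a load on stage 1's tap.
Stage 1's lower leg becomes R2‖(R3+R4) = 2.159 kΩ, so V_mid = 12.6 × 2.159/4.359 = 6.240 V.
Stage 2 is itself unloaded: V_out = V_mid × R4/(R3+R4) = 6.240 × 47.0/115.0 = 2.55 V.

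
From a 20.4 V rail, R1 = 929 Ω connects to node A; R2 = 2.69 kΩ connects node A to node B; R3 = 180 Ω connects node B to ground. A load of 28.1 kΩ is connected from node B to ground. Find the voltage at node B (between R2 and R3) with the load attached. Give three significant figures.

V ≈ 0.961 V

At node B, R3 is in parallel with the load: R3‖R_L = 178.9 Ω.
Below node A the resistance is R2 + (R3‖R_L) = 2869 Ω, so V_A = 20.4 × 2869/3798 = 15.41 V.
Then V_B = V_A × (R3‖R_L)/(R2 + R3‖R_L) = 15.41 × 178.9/2869 = 0.961 V.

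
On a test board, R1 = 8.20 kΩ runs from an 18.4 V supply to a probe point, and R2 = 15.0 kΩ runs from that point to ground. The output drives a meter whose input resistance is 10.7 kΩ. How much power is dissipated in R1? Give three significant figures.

P ≈ 13.3 mW

Total resistance from the source is R1 + (R2‖R_L) = 14.45 kΩ, so I = 18.4/14.45 kΩ = 1.274 mA.
P = I²·R1 = (1.274 mA)² × 8.20 kΩ = 13.3 mW.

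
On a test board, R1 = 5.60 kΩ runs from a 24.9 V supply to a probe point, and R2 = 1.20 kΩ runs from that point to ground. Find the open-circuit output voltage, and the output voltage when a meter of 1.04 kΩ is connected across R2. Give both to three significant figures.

Unloaded: 4.39 V; loaded: 2.25 V

Open-circuit: V = 24.9 × 1.20/(5.60 + 1.20) = 4.39 V.
With the load, R2 becomes R2‖R_L = 0.5571 kΩ, so V = 24.9 × 0.5571/6.157 = 2.25 V.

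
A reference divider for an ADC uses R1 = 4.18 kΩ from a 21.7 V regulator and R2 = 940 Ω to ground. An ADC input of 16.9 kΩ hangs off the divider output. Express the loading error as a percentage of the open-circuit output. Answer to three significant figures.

The divider's output (Thévenin) resistance is R1‖R2 = 767.4 Ω.
Fractional drop under load = R_th/(R_th + R_L) = 767.4 / (767.4 + 16900) = 0.04344.
So the output falls by 4.34 %.

4.34 %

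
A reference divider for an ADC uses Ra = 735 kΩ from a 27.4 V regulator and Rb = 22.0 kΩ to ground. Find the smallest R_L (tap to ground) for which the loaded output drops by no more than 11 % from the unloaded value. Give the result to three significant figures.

Output resistance R_th = Ra‖Rb = (735 × 22.0)/757.0 = 21.36 kΩ.
The fractional drop is R_th/(R_th + R_L); requiring this ≤ 0.110 gives R_L ≥ R_th(1/0.110 − 1) = 21.36 × 8.091 = 173 kΩ.

R_L(min) ≈ 173 kΩ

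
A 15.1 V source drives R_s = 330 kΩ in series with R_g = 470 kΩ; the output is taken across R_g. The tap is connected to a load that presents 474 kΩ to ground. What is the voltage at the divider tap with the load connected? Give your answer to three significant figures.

V_out ≈ 6.30 V

The load sits in parallel with R_g: R_g‖R_L = (470 × 474) / (470 + 474) = 236.0 kΩ.
V_out = 15.1 × 236.0 / (330 + 236.0) = 15.1 × 236.0/566.0 = 6.30 V.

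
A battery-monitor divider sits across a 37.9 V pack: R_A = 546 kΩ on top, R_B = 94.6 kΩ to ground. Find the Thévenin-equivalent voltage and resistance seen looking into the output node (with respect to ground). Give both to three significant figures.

V_th is the open-circuit tap voltage: 37.9 × 94.6/(546 + 94.6) = 5.60 V.
With the supply zeroed, R_A and R_B appear in parallel from the tap: R_th = R_A‖R_B = (546 × 94.6)/640.6 = 80.6 kΩ.

V_th = 5.60 V, R_th = 80.6 kΩ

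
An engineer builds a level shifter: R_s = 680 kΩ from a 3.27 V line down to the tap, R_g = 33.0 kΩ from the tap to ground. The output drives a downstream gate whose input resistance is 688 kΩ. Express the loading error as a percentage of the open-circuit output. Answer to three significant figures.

The divider's output (Thévenin) resistance is R_s‖R_g = 31.47 kΩ.
Fractional drop under load = R_th/(R_th + R_L) = 31.47 / (31.47 + 688) = 0.04374.
So the output falls by 4.37 %.

4.37 %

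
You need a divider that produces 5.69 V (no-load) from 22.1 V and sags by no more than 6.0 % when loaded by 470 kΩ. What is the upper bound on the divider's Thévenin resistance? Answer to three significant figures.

Loading drop = R_th/(R_th + R_L) ≤ 0.0600, so R_th ≤ R_L · ε/(1−ε) = 470 kΩ × 0.0600/0.9400 = 30.0 kΩ.
(Any R1, R2 with R2/(R1+R2) = 0.257 and R1‖R2 ≤ 30.0 kΩ will meet the spec.)

R_th ≤ 30.0 kΩ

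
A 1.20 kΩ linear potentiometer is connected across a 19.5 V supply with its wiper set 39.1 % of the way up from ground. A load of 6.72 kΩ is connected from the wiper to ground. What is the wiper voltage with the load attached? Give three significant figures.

V ≈ 7.31 V

The wiper splits the pot into (1−α)R = 730.8 Ω above and αR = 469.2 Ω below.
Lower section ‖ load = 438.6 Ω.
V_wiper = 19.5 × 438.6/(730.8 + 438.6) = 7.31 V.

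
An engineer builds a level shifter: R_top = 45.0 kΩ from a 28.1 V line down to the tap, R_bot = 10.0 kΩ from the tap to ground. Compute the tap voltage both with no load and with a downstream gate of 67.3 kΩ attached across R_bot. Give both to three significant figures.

Open-circuit: V = 28.1 × 10.0/(45.0 + 10.0) = 5.11 V.
With the load, R_bot becomes R_bot‖R_L = 8.706 kΩ, so V = 28.1 × 8.706/53.71 = 4.56 V.

Unloaded: 5.11 V; loaded: 4.56 V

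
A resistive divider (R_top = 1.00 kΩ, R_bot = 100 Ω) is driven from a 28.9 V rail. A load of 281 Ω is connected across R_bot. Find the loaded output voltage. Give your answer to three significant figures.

The load sits in parallel with R_bot: R_bot‖R_L = (100 × 281) / (100 + 281) = 73.75 Ω.
V_out = 28.9 × 73.75 / (1000 + 73.75) = 28.9 × 73.75/1074 = 1.99 V.
(Unloaded it would have been 2.63 V.)

V_out ≈ 1.99 V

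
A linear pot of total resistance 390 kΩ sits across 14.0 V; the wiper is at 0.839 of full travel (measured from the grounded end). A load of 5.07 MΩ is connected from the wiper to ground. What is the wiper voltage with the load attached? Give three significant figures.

V ≈ 11.6 V

The wiper splits the pot into (1−α)R = 62.79 kΩ above and αR = 327.2 kΩ below.
Lower section ‖ load = 307.4 kΩ.
V_wiper = 14.0 × 307.4/(62.79 + 307.4) = 11.6 V.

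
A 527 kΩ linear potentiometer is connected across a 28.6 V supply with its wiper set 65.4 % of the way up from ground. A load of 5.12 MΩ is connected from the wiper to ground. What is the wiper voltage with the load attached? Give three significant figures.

V ≈ 18.3 V

The wiper splits the pot into (1−α)R = 182.3 kΩ above and αR = 344.7 kΩ below.
Lower section ‖ load = 322.9 kΩ.
V_wiper = 28.6 × 322.9/(182.3 + 322.9) = 18.3 V.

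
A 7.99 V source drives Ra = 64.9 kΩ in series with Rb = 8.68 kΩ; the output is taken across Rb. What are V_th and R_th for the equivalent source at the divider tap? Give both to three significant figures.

V_th = 0.943 V, R_th = 7.66 kΩ

V_th is the open-circuit tap voltage: 7.99 × 8.68/(64.9 + 8.68) = 0.943 V.
With the supply zeroed, Ra and Rb appear in parallel from the tap: R_th = Ra‖Rb = (64.9 × 8.68)/73.58 = 7.66 kΩ.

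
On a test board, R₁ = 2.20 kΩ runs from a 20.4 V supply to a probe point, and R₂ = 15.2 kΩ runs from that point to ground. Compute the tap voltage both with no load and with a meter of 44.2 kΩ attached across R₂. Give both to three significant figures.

Open-circuit: V = 20.4 × 15.2/(2.20 + 15.2) = 17.8 V.
With the load, R₂ becomes R₂‖R_L = 11.31 kΩ, so V = 20.4 × 11.31/13.51 = 17.1 V.

Unloaded: 17.8 V; loaded: 17.1 V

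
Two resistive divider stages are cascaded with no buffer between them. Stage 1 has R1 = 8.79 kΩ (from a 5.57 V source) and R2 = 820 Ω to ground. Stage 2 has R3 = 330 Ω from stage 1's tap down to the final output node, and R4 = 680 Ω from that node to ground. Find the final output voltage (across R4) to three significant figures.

V_out ≈ 0.184 V

Stage 2 presents R3+R4 = 1010 Ω as a load on stage 1's tap.
Stage 1's lower leg becomes R2‖(R3+R4) = 452.6 Ω, so V_mid = 5.57 × 452.6/9243 = 0.2727 V.
Stage 2 is itself unloaded: V_out = V_mid × R4/(R3+R4) = 0.2727 × 680/1010 = 0.184 V.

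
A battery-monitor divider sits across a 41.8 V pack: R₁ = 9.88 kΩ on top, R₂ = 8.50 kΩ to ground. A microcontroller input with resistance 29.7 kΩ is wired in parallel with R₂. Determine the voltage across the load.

The load sits in parallel with R₂: R₂‖R_L = (8.50 × 29.7) / (8.50 + 29.7) = 6.609 kΩ.
V_out = 41.8 × 6.609 / (9.88 + 6.609) = 41.8 × 6.609/16.49 = 16.8 V.

V_out ≈ 16.8 V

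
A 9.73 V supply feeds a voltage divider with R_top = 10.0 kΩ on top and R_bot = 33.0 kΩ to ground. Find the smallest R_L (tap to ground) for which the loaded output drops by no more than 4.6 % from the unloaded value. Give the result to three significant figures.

Output resistance R_th = R_top‖R_bot = (10.0 × 33.0)/43.00 = 7.674 kΩ.
The fractional drop is R_th/(R_th + R_L); requiring this ≤ 0.0460 gives R_L ≥ R_th(1/0.0460 − 1) = 7.674 × 20.74 = 159 kΩ.

R_L(min) ≈ 159 kΩ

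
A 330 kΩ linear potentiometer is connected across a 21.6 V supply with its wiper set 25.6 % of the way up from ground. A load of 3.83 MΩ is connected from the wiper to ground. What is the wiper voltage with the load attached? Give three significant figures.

The wiper splits the pot into (1−α)R = 245.5 kΩ above and αR = 84.48 kΩ below.
Lower section ‖ load = 82.66 kΩ.
V_wiper = 21.6 × 82.66/(245.5 + 82.66) = 5.44 V.

V ≈ 5.44 V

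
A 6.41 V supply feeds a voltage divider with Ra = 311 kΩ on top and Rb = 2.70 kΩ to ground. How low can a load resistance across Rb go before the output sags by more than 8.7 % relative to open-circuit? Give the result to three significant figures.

R_L(min) ≈ 28.1 kΩ

Output resistance R_th = Ra‖Rb = (311 × 2.70)/313.7 = 2.677 kΩ.
The fractional drop is R_th/(R_th + R_L); requiring this ≤ 0.0870 gives R_L ≥ R_th(1/0.0870 − 1) = 2.677 × 10.49 = 28.1 kΩ.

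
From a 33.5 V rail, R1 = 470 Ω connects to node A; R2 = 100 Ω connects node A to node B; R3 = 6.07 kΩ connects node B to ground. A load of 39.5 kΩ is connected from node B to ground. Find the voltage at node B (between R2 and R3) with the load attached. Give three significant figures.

At node B, R3 is in parallel with the load: R3‖R_L = 5261 Ω.
Below node A the resistance is R2 + (R3‖R_L) = 5361 Ω, so V_A = 33.5 × 5361/5831 = 30.80 V.
Then V_B = V_A × (R3‖R_L)/(R2 + R3‖R_L) = 30.80 × 5261/5361 = 30.2 V.

V ≈ 30.2 V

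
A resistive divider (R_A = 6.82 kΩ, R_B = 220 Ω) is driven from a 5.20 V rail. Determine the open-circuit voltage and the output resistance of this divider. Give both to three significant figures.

V_th = 0.163 V, R_th = 213 Ω

V_th is the open-circuit tap voltage: 5.20 × 220/(6820 + 220) = 0.163 V.
With the supply zeroed, R_A and R_B appear in parallel from the tap: R_th = R_A‖R_B = (6820 × 220)/7040 = 213 Ω.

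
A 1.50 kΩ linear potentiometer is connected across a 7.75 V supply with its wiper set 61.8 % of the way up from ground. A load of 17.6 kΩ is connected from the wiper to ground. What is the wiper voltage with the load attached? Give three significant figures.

V ≈ 4.70 V

The wiper splits the pot into (1−α)R = 573.0 Ω above and αR = 927.0 Ω below.
Lower section ‖ load = 880.6 Ω.
V_wiper = 7.75 × 880.6/(573.0 + 880.6) = 4.70 V.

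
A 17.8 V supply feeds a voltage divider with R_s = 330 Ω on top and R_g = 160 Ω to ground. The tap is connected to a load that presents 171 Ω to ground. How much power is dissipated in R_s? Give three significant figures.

Total resistance from the source is R_s + (R_g‖R_L) = 412.7 Ω, so I = 17.8/412.7 Ω = 43.13 mA.
P = I²·R_s = (43.13 mA)² × 330 Ω = 614 mW.

P ≈ 614 mW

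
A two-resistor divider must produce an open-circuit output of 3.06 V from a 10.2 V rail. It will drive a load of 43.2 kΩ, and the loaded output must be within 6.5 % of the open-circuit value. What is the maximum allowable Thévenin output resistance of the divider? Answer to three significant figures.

R_th ≤ 3.00 kΩ

Loading drop = R_th/(R_th + R_L) ≤ 0.0650, so R_th ≤ R_L · ε/(1−ε) = 43.2 kΩ × 0.0650/0.9350 = 3.00 kΩ.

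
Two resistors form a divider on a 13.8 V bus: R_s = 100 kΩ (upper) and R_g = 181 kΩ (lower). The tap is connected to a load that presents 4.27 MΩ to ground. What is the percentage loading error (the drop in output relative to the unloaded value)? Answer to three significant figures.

The divider's output (Thévenin) resistance is R_s‖R_g = 64.41 kΩ.
Fractional drop under load = R_th/(R_th + R_L) = 64.41 / (64.41 + 4270) = 0.01486.
So the output falls by 1.49 %.

1.49 %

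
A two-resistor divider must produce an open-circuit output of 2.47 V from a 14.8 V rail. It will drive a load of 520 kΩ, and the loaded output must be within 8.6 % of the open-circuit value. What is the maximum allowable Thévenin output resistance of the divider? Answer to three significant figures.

R_th ≤ 48.9 kΩ

Loading drop = R_th/(R_th + R_L) ≤ 0.0860, so R_th ≤ R_L · ε/(1−ε) = 520 kΩ × 0.0860/0.9140 = 48.9 kΩ.
(Any R1, R2 with R2/(R1+R2) = 0.167 and R1‖R2 ≤ 48.9 kΩ will meet the spec.)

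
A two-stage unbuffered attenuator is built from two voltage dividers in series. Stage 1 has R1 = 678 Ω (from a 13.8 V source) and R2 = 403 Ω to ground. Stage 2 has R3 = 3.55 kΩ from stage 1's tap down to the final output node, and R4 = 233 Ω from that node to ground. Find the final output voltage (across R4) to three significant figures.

Stage 2 presents R3+R4 = 3783 Ω as a load on stage 1's tap.
Stage 1's lower leg becomes R2‖(R3+R4) = 364.2 Ω, so V_mid = 13.8 × 364.2/1042 = 4.822 V.
Stage 2 is itself unloaded: V_out = V_mid × R4/(R3+R4) = 4.822 × 233/3783 = 0.297 V.

V_out ≈ 0.297 V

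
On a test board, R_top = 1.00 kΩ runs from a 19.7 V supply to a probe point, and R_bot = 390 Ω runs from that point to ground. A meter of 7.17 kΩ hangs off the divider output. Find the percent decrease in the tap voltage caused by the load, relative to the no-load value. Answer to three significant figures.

The divider's output (Thévenin) resistance is R_top‖R_bot = 280.6 Ω.
Fractional drop under load = R_th/(R_th + R_L) = 280.6 / (280.6 + 7170) = 0.03766.
So the output falls by 3.77 %.

3.77 %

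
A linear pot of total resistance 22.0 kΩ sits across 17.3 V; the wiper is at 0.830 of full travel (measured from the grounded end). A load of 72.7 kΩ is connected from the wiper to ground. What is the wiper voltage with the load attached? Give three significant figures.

The wiper splits the pot into (1−α)R = 3.740 kΩ above and αR = 18.26 kΩ below.
Lower section ‖ load = 14.59 kΩ.
V_wiper = 17.3 × 14.59/(3.740 + 14.59) = 13.8 V.

V ≈ 13.8 V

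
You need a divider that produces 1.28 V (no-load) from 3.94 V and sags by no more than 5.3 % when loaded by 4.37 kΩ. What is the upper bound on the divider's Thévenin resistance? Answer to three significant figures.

Loading drop = R_th/(R_th + R_L) ≤ 0.0530, so R_th ≤ R_L · ε/(1−ε) = 4.37 kΩ × 0.0530/0.9470 = 245 Ω.
(Any R1, R2 with R2/(R1+R2) = 0.325 and R1‖R2 ≤ 245 Ω will meet the spec.)

R_th ≤ 245 Ω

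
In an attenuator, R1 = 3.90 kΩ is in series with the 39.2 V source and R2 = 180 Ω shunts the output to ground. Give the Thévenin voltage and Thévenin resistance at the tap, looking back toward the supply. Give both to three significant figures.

V_th = 1.73 V, R_th = 172 Ω

V_th is the open-circuit tap voltage: 39.2 × 180/(3900 + 180) = 1.73 V.
With the supply zeroed, R1 and R2 appear in parallel from the tap: R_th = R1‖R2 = (3900 × 180)/4080 = 172 Ω.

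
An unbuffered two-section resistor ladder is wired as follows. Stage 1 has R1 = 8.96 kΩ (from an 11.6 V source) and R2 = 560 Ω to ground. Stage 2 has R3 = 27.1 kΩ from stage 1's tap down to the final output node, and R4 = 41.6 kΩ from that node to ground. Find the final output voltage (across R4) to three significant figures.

Stage 2 presents R3+R4 = 68700 Ω as a load on stage 1's tap.
Stage 1's lower leg becomes R2‖(R3+R4) = 555.5 Ω, so V_mid = 11.6 × 555.5/9515 = 0.6772 V.
Stage 2 is itself unloaded: V_out = V_mid × R4/(R3+R4) = 0.6772 × 41600/68700 = 0.410 V.

V_out ≈ 0.410 V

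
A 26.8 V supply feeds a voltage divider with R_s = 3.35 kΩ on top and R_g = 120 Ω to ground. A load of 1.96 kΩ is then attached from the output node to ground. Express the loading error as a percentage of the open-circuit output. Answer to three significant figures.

The divider's output (Thévenin) resistance is R_s‖R_g = 115.9 Ω.
Fractional drop under load = R_th/(R_th + R_L) = 115.9 / (115.9 + 1960) = 0.05581.
So the output falls by 5.58 %.

5.58 %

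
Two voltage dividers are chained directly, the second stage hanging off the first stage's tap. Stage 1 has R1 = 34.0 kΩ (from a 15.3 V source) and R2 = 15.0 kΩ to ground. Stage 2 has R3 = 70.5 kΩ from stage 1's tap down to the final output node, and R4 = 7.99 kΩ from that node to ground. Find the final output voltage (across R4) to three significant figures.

Stage 2 presents R3+R4 = 78.49 kΩ as a load on stage 1's tap.
Stage 1's lower leg becomes R2‖(R3+R4) = 12.59 kΩ, so V_mid = 15.3 × 12.59/46.59 = 4.135 V.
Stage 2 is itself unloaded: V_out = V_mid × R4/(R3+R4) = 4.135 × 7.99/78.49 = 0.421 V.

V_out ≈ 0.421 V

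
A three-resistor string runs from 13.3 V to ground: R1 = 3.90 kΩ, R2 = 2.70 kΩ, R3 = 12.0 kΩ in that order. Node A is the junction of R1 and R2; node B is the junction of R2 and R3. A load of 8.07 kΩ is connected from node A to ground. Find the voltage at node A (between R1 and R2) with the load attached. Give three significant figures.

V ≈ 7.61 V

Below node A the series string R2+R3 = 14.70 kΩ sits in parallel with the 8.07 kΩ load: 5.210 kΩ.
V_A = 13.3 × 5.210/(3.90 + 5.210) = 7.61 V.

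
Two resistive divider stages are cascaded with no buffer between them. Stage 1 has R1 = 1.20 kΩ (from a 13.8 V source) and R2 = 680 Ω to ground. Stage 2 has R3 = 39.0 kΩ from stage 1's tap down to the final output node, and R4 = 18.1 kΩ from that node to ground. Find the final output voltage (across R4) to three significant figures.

V_out ≈ 1.57 V

Stage 2 presents R3+R4 = 57100 Ω as a load on stage 1's tap.
Stage 1's lower leg becomes R2‖(R3+R4) = 672.0 Ω, so V_mid = 13.8 × 672.0/1872 = 4.954 V.
Stage 2 is itself unloaded: V_out = V_mid × R4/(R3+R4) = 4.954 × 18100/57100 = 1.57 V.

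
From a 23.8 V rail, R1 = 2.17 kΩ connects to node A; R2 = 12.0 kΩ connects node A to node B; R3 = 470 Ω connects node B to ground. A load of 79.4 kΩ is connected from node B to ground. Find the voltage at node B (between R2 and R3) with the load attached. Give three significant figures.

At node B, R3 is in parallel with the load: R3‖R_L = 467.2 Ω.
Below node A the resistance is R2 + (R3‖R_L) = 12470 Ω, so V_A = 23.8 × 12470/14640 = 20.27 V.
Then V_B = V_A × (R3‖R_L)/(R2 + R3‖R_L) = 20.27 × 467.2/12470 = 0.760 V.

V ≈ 0.760 V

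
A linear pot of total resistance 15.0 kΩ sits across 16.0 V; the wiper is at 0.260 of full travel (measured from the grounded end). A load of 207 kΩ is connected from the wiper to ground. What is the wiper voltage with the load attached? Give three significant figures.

V ≈ 4.10 V

The wiper splits the pot into (1−α)R = 11.10 kΩ above and αR = 3.900 kΩ below.
Lower section ‖ load = 3.828 kΩ.
V_wiper = 16.0 × 3.828/(11.10 + 3.828) = 4.10 V.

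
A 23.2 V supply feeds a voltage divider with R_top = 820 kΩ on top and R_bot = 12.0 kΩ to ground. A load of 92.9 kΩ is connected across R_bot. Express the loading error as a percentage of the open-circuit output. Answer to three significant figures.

Unloaded V = 23.2 × 12.0/832.0 = 0.33462 V.
Loaded: R_bot‖R_L = 10.63 kΩ, giving V = 23.2 × 10.63/830.6 = 0.29683 V.
Drop = (0.33462 − 0.29683) / 0.33462 = 11.3 %.

11.3 %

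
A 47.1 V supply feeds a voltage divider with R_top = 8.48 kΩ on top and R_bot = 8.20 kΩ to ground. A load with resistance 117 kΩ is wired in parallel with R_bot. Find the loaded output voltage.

V_out ≈ 22.4 V

The load sits in parallel with R_bot: R_bot‖R_L = (8.20 × 117) / (8.20 + 117) = 7.663 kΩ.
V_out = 47.1 × 7.663 / (8.48 + 7.663) = 47.1 × 7.663/16.14 = 22.4 V.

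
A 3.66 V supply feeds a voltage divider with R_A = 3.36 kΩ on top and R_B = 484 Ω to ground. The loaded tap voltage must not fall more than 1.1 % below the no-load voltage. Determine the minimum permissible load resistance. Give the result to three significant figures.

R_L(min) ≈ 38.0 kΩ

Output resistance R_th = R_A‖R_B = (3360 × 484)/3844 = 423.1 Ω.
The fractional drop is R_th/(R_th + R_L); requiring this ≤ 0.0110 gives R_L ≥ R_th(1/0.0110 − 1) = 423.1 × 89.91 = 38.0 kΩ.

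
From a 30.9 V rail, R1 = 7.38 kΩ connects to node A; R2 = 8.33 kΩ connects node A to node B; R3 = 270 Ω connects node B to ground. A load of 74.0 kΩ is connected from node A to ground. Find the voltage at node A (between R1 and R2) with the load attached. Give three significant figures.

Below node A the series string R2+R3 = 8600 Ω sits in parallel with the 74000 Ω load: 7705 Ω.
V_A = 30.9 × 7705/(7380 + 7705) = 15.8 V.

V ≈ 15.8 V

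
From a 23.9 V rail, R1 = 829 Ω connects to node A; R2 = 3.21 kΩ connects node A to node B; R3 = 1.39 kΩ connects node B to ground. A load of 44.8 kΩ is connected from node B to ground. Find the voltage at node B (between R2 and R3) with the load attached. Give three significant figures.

V ≈ 5.98 V

At node B, R3 is in parallel with the load: R3‖R_L = 1348 Ω.
Below node A the resistance is R2 + (R3‖R_L) = 4558 Ω, so V_A = 23.9 × 4558/5387 = 20.22 V.
Then V_B = V_A × (R3‖R_L)/(R2 + R3‖R_L) = 20.22 × 1348/4558 = 5.98 V.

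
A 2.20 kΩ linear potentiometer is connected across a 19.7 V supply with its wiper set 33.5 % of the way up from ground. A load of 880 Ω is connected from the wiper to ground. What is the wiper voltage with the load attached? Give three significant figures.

The wiper splits the pot into (1−α)R = 1463 Ω above and αR = 737.0 Ω below.
Lower section ‖ load = 401.1 Ω.
V_wiper = 19.7 × 401.1/(1463 + 401.1) = 4.24 V.

V ≈ 4.24 V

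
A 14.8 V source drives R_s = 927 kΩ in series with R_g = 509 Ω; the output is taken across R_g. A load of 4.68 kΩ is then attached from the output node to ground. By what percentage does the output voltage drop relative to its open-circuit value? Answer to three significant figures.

9.80 %

The divider's output (Thévenin) resistance is R_s‖R_g = 508.7 Ω.
Fractional drop under load = R_th/(R_th + R_L) = 508.7 / (508.7 + 4680) = 0.09804.
So the output falls by 9.80 %.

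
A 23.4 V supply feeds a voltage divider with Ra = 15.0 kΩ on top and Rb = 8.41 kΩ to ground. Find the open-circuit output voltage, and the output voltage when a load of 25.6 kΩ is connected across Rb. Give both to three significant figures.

Unloaded: 8.41 V; loaded: 6.94 V

Open-circuit: V = 23.4 × 8.41/(15.0 + 8.41) = 8.41 V.
With the load, Rb becomes Rb‖R_L = 6.330 kΩ, so V = 23.4 × 6.330/21.33 = 6.94 V.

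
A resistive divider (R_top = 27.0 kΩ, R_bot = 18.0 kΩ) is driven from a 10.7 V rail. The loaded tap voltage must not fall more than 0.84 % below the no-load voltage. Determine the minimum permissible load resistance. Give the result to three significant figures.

R_L(min) ≈ 1.27 MΩ

Output resistance R_th = R_top‖R_bot = (27.0 × 18.0)/45.00 = 10.80 kΩ.
The fractional drop is R_th/(R_th + R_L); requiring this ≤ 0.00840 gives R_L ≥ R_th(1/0.00840 − 1) = 10.80 × 118.0 = 1.27 MΩ.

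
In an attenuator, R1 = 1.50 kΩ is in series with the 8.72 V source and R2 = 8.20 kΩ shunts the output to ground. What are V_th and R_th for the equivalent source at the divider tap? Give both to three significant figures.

V_th is the open-circuit tap voltage: 8.72 × 8.20/(1.50 + 8.20) = 7.37 V.
With the supply zeroed, R1 and R2 appear in parallel from the tap: R_th = R1‖R2 = (1.50 × 8.20)/9.700 = 1.27 kΩ.

V_th = 7.37 V, R_th = 1.27 kΩ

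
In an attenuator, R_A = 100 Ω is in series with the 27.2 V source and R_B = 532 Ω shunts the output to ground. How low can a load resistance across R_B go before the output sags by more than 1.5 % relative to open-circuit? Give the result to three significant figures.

R_L(min) ≈ 5.53 kΩ

Output resistance R_th = R_A‖R_B = (100 × 532)/632.0 = 84.18 Ω.
The fractional drop is R_th/(R_th + R_L); requiring this ≤ 0.0150 gives R_L ≥ R_th(1/0.0150 − 1) = 84.18 × 65.67 = 5.53 kΩ.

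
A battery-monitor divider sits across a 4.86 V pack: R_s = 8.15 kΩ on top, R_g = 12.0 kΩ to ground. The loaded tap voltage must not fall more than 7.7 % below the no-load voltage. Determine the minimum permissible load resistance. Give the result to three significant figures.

R_L(min) ≈ 58.2 kΩ

Output resistance R_th = R_s‖R_g = (8.15 × 12.0)/20.15 = 4.854 kΩ.
The fractional drop is R_th/(R_th + R_L); requiring this ≤ 0.0770 gives R_L ≥ R_th(1/0.0770 − 1) = 4.854 × 11.99 = 58.2 kΩ.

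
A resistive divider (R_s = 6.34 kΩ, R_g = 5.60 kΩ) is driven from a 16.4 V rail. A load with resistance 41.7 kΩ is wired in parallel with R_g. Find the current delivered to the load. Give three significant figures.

I_L ≈ 0.172 mA

R_g‖R_L = 4.937 kΩ; V_out = 16.4 × 4.937/11.28 = 7.180 V.
I_L = V_out / R_L = 7.180 / 41.7 kΩ = 0.172 mA.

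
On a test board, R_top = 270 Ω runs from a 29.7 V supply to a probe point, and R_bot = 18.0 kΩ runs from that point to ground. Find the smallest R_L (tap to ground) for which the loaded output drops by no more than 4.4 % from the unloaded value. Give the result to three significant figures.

Output resistance R_th = R_top‖R_bot = (270 × 18000)/18270 = 266.0 Ω.
The fractional drop is R_th/(R_th + R_L); requiring this ≤ 0.0440 gives R_L ≥ R_th(1/0.0440 − 1) = 266.0 × 21.73 = 5.78 kΩ.

R_L(min) ≈ 5.78 kΩ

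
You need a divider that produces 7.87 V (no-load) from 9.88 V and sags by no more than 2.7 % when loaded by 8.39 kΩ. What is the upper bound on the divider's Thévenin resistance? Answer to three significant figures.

R_th ≤ 233 Ω

Loading drop = R_th/(R_th + R_L) ≤ 0.0270, so R_th ≤ R_L · ε/(1−ε) = 8.39 kΩ × 0.0270/0.9730 = 233 Ω.
(Any R1, R2 with R2/(R1+R2) = 0.797 and R1‖R2 ≤ 233 Ω will meet the spec.)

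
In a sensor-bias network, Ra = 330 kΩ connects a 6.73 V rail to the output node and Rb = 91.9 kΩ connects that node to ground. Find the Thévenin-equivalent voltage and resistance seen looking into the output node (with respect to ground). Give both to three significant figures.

V_th = 1.47 V, R_th = 71.9 kΩ

V_th is the open-circuit tap voltage: 6.73 × 91.9/(330 + 91.9) = 1.47 V.
With the supply zeroed, Ra and Rb appear in parallel from the tap: R_th = Ra‖Rb = (330 × 91.9)/421.9 = 71.9 kΩ.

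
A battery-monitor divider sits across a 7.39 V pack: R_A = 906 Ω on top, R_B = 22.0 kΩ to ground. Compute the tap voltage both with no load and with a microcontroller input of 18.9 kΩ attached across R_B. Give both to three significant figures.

Unloaded: 7.10 V; loaded: 6.79 V

Open-circuit: V = 7.39 × 22000/(906 + 22000) = 7.10 V.
With the load, R_B becomes R_B‖R_L = 10170 Ω, so V = 7.39 × 10170/11070 = 6.79 V.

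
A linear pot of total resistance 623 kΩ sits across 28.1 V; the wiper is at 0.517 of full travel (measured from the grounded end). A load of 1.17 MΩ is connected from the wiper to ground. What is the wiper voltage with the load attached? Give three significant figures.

The wiper splits the pot into (1−α)R = 300.9 kΩ above and αR = 322.1 kΩ below.
Lower section ‖ load = 252.6 kΩ.
V_wiper = 28.1 × 252.6/(300.9 + 252.6) = 12.8 V.

V ≈ 12.8 V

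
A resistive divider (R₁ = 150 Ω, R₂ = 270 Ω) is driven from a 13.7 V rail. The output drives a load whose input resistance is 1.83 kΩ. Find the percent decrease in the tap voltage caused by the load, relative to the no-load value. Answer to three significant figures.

The divider's output (Thévenin) resistance is R₁‖R₂ = 96.43 Ω.
Fractional drop under load = R_th/(R_th + R_L) = 96.43 / (96.43 + 1830) = 0.05006.
So the output falls by 5.01 %.

5.01 %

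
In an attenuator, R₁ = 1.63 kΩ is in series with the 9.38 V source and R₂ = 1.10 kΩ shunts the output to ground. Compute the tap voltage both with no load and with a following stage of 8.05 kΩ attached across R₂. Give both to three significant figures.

Open-circuit: V = 9.38 × 1.10/(1.63 + 1.10) = 3.78 V.
With the load, R₂ becomes R₂‖R_L = 0.9678 kΩ, so V = 9.38 × 0.9678/2.598 = 3.49 V.

Unloaded: 3.78 V; loaded: 3.49 V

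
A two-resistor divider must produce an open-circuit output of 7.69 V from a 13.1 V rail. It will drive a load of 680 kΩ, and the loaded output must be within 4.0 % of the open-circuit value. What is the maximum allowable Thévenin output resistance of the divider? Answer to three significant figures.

R_th ≤ 28.3 kΩ

Loading drop = R_th/(R_th + R_L) ≤ 0.0400, so R_th ≤ R_L · ε/(1−ε) = 680 kΩ × 0.0400/0.9600 = 28.3 kΩ.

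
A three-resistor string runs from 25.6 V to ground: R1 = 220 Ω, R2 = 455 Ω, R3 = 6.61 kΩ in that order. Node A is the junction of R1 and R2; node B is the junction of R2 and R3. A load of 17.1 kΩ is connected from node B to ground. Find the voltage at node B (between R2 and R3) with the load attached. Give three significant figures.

At node B, R3 is in parallel with the load: R3‖R_L = 4767 Ω.
Below node A the resistance is R2 + (R3‖R_L) = 5222 Ω, so V_A = 25.6 × 5222/5442 = 24.57 V.
Then V_B = V_A × (R3‖R_L)/(R2 + R3‖R_L) = 24.57 × 4767/5222 = 22.4 V.

V ≈ 22.4 V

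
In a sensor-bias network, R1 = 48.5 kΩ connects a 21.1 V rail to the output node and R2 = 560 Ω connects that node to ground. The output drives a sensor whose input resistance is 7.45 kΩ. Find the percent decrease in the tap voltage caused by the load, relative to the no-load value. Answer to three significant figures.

The divider's output (Thévenin) resistance is R1‖R2 = 553.6 Ω.
Fractional drop under load = R_th/(R_th + R_L) = 553.6 / (553.6 + 7450) = 0.06917.
So the output falls by 6.92 %.

6.92 %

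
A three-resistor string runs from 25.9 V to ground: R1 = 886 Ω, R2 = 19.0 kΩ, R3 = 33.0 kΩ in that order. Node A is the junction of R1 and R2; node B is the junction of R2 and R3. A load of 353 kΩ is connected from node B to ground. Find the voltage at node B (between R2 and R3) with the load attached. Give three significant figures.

At node B, R3 is in parallel with the load: R3‖R_L = 30180 Ω.
Below node A the resistance is R2 + (R3‖R_L) = 49180 Ω, so V_A = 25.9 × 49180/50060 = 25.44 V.
Then V_B = V_A × (R3‖R_L)/(R2 + R3‖R_L) = 25.44 × 30180/49180 = 15.6 V.

V ≈ 15.6 V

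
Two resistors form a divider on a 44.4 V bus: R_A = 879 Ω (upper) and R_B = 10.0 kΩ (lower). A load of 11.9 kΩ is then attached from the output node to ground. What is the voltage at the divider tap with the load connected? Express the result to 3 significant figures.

V_out ≈ 38.2 V

The load sits in parallel with R_B: R_B‖R_L = (10000 × 11900) / (10000 + 11900) = 5434 Ω.
V_out = 44.4 × 5434 / (879 + 5434) = 44.4 × 5434/6313 = 38.2 V.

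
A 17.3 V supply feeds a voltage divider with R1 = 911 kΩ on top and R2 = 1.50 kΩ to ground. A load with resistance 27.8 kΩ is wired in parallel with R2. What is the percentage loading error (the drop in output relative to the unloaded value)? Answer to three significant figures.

The divider's output (Thévenin) resistance is R1‖R2 = 1.498 kΩ.
Fractional drop under load = R_th/(R_th + R_L) = 1.498 / (1.498 + 27.8) = 0.05111.
So the output falls by 5.11 %.

5.11 %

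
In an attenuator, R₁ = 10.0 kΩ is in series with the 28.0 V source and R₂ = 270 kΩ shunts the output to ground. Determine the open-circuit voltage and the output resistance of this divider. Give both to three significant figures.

V_th is the open-circuit tap voltage: 28.0 × 270/(10.0 + 270) = 27.0 V.
With the supply zeroed, R₁ and R₂ appear in parallel from the tap: R_th = R₁‖R₂ = (10.0 × 270)/280.0 = 9.64 kΩ.

V_th = 27.0 V, R_th = 9.64 kΩ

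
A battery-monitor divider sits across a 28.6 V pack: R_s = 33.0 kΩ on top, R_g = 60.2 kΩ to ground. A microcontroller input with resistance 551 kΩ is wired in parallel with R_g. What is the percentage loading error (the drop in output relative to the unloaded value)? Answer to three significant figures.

The divider's output (Thévenin) resistance is R_s‖R_g = 21.32 kΩ.
Fractional drop under load = R_th/(R_th + R_L) = 21.32 / (21.32 + 551) = 0.03724.
So the output falls by 3.72 %.

3.72 %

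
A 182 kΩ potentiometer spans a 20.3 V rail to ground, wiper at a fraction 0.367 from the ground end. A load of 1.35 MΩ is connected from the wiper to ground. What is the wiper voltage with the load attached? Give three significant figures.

The wiper splits the pot into (1−α)R = 115.2 kΩ above and αR = 66.79 kΩ below.
Lower section ‖ load = 63.65 kΩ.
V_wiper = 20.3 × 63.65/(115.2 + 63.65) = 7.22 V.

V ≈ 7.22 V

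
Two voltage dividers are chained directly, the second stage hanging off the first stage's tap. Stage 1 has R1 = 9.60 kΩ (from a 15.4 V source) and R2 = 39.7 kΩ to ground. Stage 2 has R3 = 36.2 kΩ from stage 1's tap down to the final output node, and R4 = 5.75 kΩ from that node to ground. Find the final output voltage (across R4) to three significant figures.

V_out ≈ 1.44 V

Stage 2 presents R3+R4 = 41.95 kΩ as a load on stage 1's tap.
Stage 1's lower leg becomes R2‖(R3+R4) = 20.40 kΩ, so V_mid = 15.4 × 20.40/30.00 = 10.47 V.
Stage 2 is itself unloaded: V_out = V_mid × R4/(R3+R4) = 10.47 × 5.75/41.95 = 1.44 V.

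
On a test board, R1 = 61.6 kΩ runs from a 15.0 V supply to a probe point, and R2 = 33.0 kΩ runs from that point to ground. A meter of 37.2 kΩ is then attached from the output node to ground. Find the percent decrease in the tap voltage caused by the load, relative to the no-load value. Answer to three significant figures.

The divider's output (Thévenin) resistance is R1‖R2 = 21.49 kΩ.
Fractional drop under load = R_th/(R_th + R_L) = 21.49 / (21.49 + 37.2) = 0.3661.
So the output falls by 36.6 %.

36.6 %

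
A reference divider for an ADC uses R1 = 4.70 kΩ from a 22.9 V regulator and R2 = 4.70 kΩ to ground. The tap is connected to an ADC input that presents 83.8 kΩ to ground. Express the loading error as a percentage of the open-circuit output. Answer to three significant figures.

The divider's output (Thévenin) resistance is R1‖R2 = 2.350 kΩ.
Fractional drop under load = R_th/(R_th + R_L) = 2.350 / (2.350 + 83.8) = 0.02728.
So the output falls by 2.73 %.

2.73 %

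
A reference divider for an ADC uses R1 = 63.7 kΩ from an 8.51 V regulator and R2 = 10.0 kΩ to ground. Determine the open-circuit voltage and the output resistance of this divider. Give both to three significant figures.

V_th = 1.15 V, R_th = 8.64 kΩ

V_th is the open-circuit tap voltage: 8.51 × 10.0/(63.7 + 10.0) = 1.15 V.
With the supply zeroed, R1 and R2 appear in parallel from the tap: R_th = R1‖R2 = (63.7 × 10.0)/73.70 = 8.64 kΩ.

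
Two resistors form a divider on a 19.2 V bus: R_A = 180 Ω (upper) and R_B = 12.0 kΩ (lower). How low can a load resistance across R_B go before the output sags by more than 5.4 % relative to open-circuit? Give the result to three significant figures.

Output resistance R_th = R_A‖R_B = (180 × 12000)/12180 = 177.3 Ω.
The fractional drop is R_th/(R_th + R_L); requiring this ≤ 0.0540 gives R_L ≥ R_th(1/0.0540 − 1) = 177.3 × 17.52 = 3.11 kΩ.

R_L(min) ≈ 3.11 kΩ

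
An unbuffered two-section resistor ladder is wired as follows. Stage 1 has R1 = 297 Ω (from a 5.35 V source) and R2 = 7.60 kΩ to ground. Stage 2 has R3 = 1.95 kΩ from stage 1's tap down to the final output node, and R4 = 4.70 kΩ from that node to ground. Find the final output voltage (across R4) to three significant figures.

V_out ≈ 3.49 V

Stage 2 presents R3+R4 = 6650 Ω as a load on stage 1's tap.
Stage 1's lower leg becomes R2‖(R3+R4) = 3547 Ω, so V_mid = 5.35 × 3547/3844 = 4.937 V.
Stage 2 is itself unloaded: V_out = V_mid × R4/(R3+R4) = 4.937 × 4700/6650 = 3.49 V.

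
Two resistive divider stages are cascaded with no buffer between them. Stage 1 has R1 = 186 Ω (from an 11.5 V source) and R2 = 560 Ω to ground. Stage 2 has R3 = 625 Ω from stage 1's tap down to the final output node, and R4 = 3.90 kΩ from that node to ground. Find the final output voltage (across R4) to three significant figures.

Stage 2 presents R3+R4 = 4525 Ω as a load on stage 1's tap.
Stage 1's lower leg becomes R2‖(R3+R4) = 498.3 Ω, so V_mid = 11.5 × 498.3/684.3 = 8.374 V.
Stage 2 is itself unloaded: V_out = V_mid × R4/(R3+R4) = 8.374 × 3900/4525 = 7.22 V.

V_out ≈ 7.22 V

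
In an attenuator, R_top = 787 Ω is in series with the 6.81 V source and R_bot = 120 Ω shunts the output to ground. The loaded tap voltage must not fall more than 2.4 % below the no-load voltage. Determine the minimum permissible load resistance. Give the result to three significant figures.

Output resistance R_th = R_top‖R_bot = (787 × 120)/907.0 = 104.1 Ω.
The fractional drop is R_th/(R_th + R_L); requiring this ≤ 0.0240 gives R_L ≥ R_th(1/0.0240 − 1) = 104.1 × 40.67 = 4.23 kΩ.

R_L(min) ≈ 4.23 kΩ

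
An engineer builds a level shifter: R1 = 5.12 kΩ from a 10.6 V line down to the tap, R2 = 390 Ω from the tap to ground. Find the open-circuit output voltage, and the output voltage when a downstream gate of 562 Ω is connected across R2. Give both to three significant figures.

Unloaded: 0.750 V; loaded: 0.456 V

Open-circuit: V = 10.6 × 390/(5120 + 390) = 0.750 V.
With the load, R2 becomes R2‖R_L = 230.2 Ω, so V = 10.6 × 230.2/5350 = 0.456 V.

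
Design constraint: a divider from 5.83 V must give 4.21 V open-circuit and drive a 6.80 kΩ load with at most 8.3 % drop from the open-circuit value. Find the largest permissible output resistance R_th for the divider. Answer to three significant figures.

R_th ≤ 615 Ω

Loading drop = R_th/(R_th + R_L) ≤ 0.0830, so R_th ≤ R_L · ε/(1−ε) = 6.80 kΩ × 0.0830/0.9170 = 615 Ω.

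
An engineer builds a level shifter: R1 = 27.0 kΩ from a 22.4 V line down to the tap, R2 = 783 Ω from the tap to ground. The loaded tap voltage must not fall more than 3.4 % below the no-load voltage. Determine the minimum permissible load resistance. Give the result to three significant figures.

R_L(min) ≈ 21.6 kΩ

Output resistance R_th = R1‖R2 = (27000 × 783)/27780 = 760.9 Ω.
The fractional drop is R_th/(R_th + R_L); requiring this ≤ 0.0340 gives R_L ≥ R_th(1/0.0340 − 1) = 760.9 × 28.41 = 21.6 kΩ.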